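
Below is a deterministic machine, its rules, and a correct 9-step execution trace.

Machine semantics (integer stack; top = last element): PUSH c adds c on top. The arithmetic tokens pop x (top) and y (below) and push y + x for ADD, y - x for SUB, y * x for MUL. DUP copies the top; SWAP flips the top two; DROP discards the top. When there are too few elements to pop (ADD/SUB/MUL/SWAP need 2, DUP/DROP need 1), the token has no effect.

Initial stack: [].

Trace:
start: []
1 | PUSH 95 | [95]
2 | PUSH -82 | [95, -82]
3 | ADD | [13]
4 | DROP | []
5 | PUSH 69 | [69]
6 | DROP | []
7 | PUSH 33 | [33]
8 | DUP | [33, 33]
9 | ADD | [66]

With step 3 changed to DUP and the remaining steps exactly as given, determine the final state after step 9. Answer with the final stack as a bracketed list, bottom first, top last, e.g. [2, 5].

[95, -82, 66]

(re-executing from step 3 with the substitution; state before step 3: [95, -82])
3 | DUP | [95, -82, -82]
4 | DROP | [95, -82]
5 | PUSH 69 | [95, -82, 69]
6 | DROP | [95, -82]
7 | PUSH 33 | [95, -82, 33]
8 | DUP | [95, -82, 33, 33]
9 | ADD | [95, -82, 66]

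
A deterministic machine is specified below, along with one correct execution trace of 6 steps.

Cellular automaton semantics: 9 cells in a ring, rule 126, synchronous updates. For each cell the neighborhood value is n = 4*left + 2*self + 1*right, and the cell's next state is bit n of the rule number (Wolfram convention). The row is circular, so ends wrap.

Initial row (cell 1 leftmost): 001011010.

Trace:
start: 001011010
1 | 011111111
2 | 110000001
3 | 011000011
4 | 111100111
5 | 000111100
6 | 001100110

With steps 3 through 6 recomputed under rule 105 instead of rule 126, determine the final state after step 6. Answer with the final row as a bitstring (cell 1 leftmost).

110100101

(re-executing steps 3..6 under rule 105; state before step 3: 110000001)
3 | 010111101
4 | 101100110
5 | 011100111
6 | 110100101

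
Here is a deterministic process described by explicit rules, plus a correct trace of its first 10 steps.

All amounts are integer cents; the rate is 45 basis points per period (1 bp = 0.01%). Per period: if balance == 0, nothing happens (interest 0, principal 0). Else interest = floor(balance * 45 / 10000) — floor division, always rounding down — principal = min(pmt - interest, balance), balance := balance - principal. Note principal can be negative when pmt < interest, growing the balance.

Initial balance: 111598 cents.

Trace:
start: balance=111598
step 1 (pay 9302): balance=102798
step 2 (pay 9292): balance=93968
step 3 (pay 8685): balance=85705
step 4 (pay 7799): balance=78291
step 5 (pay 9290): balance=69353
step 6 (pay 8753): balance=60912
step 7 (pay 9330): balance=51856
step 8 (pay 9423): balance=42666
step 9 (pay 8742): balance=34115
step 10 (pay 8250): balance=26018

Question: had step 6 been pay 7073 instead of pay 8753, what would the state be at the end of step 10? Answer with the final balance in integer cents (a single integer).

27728

(re-executing from step 6 with the substitution; state before step 6: balance=69353)
step 6 (pay 7073): balance=62592
step 7 (pay 9330): balance=53543
step 8 (pay 9423): balance=44360
step 9 (pay 8742): balance=35817
step 10 (pay 8250): balance=27728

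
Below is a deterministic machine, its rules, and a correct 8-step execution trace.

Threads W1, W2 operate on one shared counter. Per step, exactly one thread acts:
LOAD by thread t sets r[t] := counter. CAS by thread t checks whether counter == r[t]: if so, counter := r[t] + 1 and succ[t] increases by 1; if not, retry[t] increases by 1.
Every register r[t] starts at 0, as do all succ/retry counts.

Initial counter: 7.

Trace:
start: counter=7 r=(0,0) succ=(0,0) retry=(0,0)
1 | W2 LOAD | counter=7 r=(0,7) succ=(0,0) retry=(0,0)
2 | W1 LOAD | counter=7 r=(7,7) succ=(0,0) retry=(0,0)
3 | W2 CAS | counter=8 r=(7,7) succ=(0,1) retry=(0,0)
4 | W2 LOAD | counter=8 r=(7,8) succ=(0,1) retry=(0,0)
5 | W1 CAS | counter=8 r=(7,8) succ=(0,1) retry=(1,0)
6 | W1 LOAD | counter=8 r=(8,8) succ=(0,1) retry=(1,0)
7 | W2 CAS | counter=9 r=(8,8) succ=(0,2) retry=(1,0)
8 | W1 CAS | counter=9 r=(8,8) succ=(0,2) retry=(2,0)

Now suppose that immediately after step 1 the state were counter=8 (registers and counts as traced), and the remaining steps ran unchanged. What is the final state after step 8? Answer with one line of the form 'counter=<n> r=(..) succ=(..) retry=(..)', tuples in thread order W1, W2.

counter=10 r=(9,8) succ=(2,0) retry=(0,2)

state after step 1 := counter=8 r=(0,7) succ=(0,0) retry=(0,0)
2 | W1 LOAD | counter=8 r=(8,7) succ=(0,0) retry=(0,0)
3 | W2 CAS | counter=8 r=(8,7) succ=(0,0) retry=(0,1)
4 | W2 LOAD | counter=8 r=(8,8) succ=(0,0) retry=(0,1)
5 | W1 CAS | counter=9 r=(8,8) succ=(1,0) retry=(0,1)
6 | W1 LOAD | counter=9 r=(9,8) succ=(1,0) retry=(0,1)
7 | W2 CAS | counter=9 r=(9,8) succ=(1,0) retry=(0,2)
8 | W1 CAS | counter=10 r=(9,8) succ=(2,0) retry=(0,2)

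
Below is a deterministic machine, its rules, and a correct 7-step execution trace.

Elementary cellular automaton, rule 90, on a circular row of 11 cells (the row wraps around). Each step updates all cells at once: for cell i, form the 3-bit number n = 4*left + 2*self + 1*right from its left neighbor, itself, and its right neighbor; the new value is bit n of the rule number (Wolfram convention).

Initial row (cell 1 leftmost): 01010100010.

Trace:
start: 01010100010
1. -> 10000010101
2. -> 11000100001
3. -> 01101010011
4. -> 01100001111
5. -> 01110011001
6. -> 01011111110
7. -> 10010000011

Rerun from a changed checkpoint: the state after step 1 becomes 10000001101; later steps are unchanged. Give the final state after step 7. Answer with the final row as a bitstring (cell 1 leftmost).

00111100101

state after step 1 := 10000001101
2. -> 11000011101
3. -> 01100110101
4. -> 01111110000
5. -> 11000011000
6. -> 11100111101
7. -> 00111100101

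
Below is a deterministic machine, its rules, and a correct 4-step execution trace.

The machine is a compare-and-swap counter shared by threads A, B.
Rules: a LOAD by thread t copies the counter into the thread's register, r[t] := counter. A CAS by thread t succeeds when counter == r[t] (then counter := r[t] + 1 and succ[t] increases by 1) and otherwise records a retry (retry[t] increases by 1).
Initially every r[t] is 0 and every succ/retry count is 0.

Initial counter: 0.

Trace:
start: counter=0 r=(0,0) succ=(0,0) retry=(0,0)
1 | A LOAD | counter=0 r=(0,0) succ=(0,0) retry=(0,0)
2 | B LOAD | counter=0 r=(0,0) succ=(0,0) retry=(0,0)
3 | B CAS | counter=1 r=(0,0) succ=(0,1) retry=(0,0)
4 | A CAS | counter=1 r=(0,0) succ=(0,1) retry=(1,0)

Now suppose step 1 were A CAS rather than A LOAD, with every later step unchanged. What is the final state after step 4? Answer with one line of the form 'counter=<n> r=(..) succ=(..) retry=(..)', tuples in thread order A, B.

(re-executing from step 1 with the substitution; state before step 1: counter=0 r=(0,0) succ=(0,0) retry=(0,0))
1 | A CAS | counter=1 r=(0,0) succ=(1,0) retry=(0,0)
2 | B LOAD | counter=1 r=(0,1) succ=(1,0) retry=(0,0)
3 | B CAS | counter=2 r=(0,1) succ=(1,1) retry=(0,0)
4 | A CAS | counter=2 r=(0,1) succ=(1,1) retry=(1,0)

counter=2 r=(0,1) succ=(1,1) retry=(1,0)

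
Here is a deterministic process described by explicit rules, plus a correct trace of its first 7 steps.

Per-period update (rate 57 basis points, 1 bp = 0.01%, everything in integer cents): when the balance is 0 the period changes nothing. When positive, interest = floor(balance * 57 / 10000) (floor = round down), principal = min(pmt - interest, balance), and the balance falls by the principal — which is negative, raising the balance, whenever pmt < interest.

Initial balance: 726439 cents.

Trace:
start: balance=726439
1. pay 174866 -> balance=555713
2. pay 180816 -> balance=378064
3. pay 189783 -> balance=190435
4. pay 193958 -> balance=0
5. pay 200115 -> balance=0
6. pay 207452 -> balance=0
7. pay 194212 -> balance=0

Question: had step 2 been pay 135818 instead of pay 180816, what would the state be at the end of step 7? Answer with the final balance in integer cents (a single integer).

0

(re-executing from step 2 with the substitution; state before step 2: balance=555713)
2. pay 135818 -> balance=423062
3. pay 189783 -> balance=235690
4. pay 193958 -> balance=43075
5. pay 200115 -> balance=0
6. pay 207452 -> balance=0
7. pay 194212 -> balance=0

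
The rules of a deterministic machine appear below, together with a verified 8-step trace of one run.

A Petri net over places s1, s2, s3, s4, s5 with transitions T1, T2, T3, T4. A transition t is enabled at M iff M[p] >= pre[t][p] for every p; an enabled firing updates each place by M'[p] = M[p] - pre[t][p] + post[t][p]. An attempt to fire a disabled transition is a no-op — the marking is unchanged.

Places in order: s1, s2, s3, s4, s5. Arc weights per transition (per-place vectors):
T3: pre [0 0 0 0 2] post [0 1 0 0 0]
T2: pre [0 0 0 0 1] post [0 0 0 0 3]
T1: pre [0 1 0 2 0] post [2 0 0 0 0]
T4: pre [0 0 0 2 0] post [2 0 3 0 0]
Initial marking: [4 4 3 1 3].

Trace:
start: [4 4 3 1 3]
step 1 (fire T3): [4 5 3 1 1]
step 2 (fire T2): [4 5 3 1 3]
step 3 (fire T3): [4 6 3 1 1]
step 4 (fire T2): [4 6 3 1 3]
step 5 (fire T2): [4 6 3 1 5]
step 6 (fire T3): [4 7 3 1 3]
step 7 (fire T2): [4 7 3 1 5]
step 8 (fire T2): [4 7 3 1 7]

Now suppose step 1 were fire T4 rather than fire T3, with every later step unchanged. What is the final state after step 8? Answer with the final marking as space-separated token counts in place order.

4 6 3 1 9

(re-executing from step 1 with the substitution; state before step 1: [4 4 3 1 3])
step 1 (fire T4): [4 4 3 1 3]
step 2 (fire T2): [4 4 3 1 5]
step 3 (fire T3): [4 5 3 1 3]
step 4 (fire T2): [4 5 3 1 5]
step 5 (fire T2): [4 5 3 1 7]
step 6 (fire T3): [4 6 3 1 5]
step 7 (fire T2): [4 6 3 1 7]
step 8 (fire T2): [4 6 3 1 9]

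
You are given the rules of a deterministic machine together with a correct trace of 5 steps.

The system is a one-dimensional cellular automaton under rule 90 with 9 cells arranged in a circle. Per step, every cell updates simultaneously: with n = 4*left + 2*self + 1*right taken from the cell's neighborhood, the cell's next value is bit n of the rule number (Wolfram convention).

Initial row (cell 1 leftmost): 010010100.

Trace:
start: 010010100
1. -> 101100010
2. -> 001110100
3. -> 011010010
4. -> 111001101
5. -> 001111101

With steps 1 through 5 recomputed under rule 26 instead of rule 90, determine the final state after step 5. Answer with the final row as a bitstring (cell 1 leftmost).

(re-executing steps 1..5 under rule 26; state before step 1: 010010100)
1. -> 101100010
2. -> 001010100
3. -> 010000010
4. -> 101000101
5. -> 000101001

000101001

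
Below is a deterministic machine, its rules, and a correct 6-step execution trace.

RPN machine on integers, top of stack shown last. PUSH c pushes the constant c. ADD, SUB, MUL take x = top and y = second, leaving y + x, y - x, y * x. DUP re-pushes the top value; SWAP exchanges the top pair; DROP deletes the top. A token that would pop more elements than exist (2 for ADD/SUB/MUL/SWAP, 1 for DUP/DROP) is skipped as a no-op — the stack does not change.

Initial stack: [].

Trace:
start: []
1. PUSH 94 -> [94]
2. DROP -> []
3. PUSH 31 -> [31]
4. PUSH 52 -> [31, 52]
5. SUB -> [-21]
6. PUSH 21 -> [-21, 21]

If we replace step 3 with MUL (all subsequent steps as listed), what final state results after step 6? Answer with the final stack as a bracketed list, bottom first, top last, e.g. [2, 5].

(re-executing from step 3 with the substitution; state before step 3: [])
3. MUL -> []
4. PUSH 52 -> [52]
5. SUB -> [52]
6. PUSH 21 -> [52, 21]

[52, 21]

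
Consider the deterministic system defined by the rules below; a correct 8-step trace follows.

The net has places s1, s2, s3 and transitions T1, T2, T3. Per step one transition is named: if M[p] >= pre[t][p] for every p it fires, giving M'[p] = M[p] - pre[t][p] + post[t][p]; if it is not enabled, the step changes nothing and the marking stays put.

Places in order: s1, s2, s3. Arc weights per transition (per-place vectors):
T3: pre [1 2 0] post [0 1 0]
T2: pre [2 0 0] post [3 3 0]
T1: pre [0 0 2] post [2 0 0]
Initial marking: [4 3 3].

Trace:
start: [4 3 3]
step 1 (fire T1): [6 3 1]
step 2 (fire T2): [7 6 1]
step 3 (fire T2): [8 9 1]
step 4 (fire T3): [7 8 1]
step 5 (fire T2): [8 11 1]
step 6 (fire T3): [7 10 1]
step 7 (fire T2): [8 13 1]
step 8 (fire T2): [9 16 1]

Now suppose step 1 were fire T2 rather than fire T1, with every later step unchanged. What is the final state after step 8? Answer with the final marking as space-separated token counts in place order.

8 19 3

(re-executing from step 1 with the substitution; state before step 1: [4 3 3])
step 1 (fire T2): [5 6 3]
step 2 (fire T2): [6 9 3]
step 3 (fire T2): [7 12 3]
step 4 (fire T3): [6 11 3]
step 5 (fire T2): [7 14 3]
step 6 (fire T3): [6 13 3]
step 7 (fire T2): [7 16 3]
step 8 (fire T2): [8 19 3]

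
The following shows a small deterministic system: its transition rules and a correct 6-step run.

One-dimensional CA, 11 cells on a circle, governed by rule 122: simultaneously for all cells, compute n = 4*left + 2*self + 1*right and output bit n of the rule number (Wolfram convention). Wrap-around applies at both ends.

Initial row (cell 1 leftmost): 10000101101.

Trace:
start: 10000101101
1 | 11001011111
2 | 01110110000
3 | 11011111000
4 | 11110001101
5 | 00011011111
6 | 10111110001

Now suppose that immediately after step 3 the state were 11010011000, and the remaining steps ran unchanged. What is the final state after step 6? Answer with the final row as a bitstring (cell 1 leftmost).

state after step 3 := 11010011000
4 | 11101111101
5 | 00111000111
6 | 11101101101

11101101101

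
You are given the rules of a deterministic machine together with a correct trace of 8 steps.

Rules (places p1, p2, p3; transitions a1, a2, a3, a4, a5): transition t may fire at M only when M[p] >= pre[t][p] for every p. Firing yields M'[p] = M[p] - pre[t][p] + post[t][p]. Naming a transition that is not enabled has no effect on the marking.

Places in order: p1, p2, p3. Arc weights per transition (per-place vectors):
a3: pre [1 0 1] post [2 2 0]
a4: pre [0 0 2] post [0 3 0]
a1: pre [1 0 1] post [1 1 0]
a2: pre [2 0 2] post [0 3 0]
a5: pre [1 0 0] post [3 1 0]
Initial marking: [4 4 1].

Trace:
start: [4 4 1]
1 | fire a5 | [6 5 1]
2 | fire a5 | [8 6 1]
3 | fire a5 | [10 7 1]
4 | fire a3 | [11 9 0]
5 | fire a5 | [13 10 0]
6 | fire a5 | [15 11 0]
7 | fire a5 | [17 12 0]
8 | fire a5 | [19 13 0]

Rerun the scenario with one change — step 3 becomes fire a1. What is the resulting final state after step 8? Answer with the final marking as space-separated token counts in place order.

16 11 0

(re-executing from step 3 with the substitution; state before step 3: [8 6 1])
3 | fire a1 | [8 7 0]
4 | fire a3 | [8 7 0]
5 | fire a5 | [10 8 0]
6 | fire a5 | [12 9 0]
7 | fire a5 | [14 10 0]
8 | fire a5 | [16 11 0]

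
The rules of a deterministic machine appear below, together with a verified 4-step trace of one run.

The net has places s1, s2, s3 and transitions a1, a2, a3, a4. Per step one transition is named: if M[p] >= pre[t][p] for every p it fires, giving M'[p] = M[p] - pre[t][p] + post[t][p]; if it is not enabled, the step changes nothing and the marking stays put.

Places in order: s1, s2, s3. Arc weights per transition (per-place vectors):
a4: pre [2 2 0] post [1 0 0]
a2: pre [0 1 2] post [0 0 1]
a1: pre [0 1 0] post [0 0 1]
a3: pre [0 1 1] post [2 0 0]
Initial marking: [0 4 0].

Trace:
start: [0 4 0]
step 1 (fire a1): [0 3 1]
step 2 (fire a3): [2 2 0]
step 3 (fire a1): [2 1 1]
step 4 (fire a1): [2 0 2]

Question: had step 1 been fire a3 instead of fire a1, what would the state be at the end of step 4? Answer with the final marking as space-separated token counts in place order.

(re-executing from step 1 with the substitution; state before step 1: [0 4 0])
step 1 (fire a3): [0 4 0]
step 2 (fire a3): [0 4 0]
step 3 (fire a1): [0 3 1]
step 4 (fire a1): [0 2 2]

0 2 2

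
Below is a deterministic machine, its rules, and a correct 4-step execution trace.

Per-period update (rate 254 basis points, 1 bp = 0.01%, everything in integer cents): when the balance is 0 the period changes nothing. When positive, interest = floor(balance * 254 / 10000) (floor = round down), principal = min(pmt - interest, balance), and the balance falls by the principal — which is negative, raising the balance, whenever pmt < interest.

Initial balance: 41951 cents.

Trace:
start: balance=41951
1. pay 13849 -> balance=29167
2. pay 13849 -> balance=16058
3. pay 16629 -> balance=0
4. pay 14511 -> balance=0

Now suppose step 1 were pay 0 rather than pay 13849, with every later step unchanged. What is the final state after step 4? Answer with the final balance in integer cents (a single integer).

(re-executing from step 1 with the substitution; state before step 1: balance=41951)
1. pay 0 -> balance=43016
2. pay 13849 -> balance=30259
3. pay 16629 -> balance=14398
4. pay 14511 -> balance=252

252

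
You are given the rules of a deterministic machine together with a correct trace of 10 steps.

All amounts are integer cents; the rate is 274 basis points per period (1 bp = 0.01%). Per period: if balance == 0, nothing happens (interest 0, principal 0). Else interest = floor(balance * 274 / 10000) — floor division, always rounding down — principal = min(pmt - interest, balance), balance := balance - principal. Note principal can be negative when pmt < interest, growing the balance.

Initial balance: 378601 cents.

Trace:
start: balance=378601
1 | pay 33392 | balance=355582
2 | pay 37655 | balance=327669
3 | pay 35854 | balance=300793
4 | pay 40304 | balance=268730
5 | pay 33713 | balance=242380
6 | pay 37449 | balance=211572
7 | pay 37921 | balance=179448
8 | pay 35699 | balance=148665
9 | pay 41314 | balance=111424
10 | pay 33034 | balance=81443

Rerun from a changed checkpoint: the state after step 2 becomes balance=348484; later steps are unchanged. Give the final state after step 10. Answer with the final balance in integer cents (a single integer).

state after step 2 := balance=348484
3 | pay 35854 | balance=322178
4 | pay 40304 | balance=290701
5 | pay 33713 | balance=264953
6 | pay 37449 | balance=234763
7 | pay 37921 | balance=203274
8 | pay 35699 | balance=173144
9 | pay 41314 | balance=136574
10 | pay 33034 | balance=107282

107282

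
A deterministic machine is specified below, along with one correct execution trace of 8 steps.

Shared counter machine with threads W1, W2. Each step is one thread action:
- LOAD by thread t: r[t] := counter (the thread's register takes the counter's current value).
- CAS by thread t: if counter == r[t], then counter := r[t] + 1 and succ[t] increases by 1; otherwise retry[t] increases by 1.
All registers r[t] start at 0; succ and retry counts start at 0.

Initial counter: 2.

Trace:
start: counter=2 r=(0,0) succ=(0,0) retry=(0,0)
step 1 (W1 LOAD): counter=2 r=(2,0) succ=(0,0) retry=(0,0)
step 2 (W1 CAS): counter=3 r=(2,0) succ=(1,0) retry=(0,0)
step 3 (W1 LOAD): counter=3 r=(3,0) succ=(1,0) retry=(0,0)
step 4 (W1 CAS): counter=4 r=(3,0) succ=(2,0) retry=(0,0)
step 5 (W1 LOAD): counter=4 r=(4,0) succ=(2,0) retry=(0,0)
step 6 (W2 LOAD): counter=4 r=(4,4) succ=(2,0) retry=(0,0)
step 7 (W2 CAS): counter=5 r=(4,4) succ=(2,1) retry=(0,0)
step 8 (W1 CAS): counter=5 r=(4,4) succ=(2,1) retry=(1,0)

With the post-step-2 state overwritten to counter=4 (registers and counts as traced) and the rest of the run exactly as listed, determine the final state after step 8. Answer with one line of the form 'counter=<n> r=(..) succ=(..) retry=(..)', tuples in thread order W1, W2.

counter=6 r=(5,5) succ=(2,1) retry=(1,0)

state after step 2 := counter=4 r=(2,0) succ=(1,0) retry=(0,0)
step 3 (W1 LOAD): counter=4 r=(4,0) succ=(1,0) retry=(0,0)
step 4 (W1 CAS): counter=5 r=(4,0) succ=(2,0) retry=(0,0)
step 5 (W1 LOAD): counter=5 r=(5,0) succ=(2,0) retry=(0,0)
step 6 (W2 LOAD): counter=5 r=(5,5) succ=(2,0) retry=(0,0)
step 7 (W2 CAS): counter=6 r=(5,5) succ=(2,1) retry=(0,0)
step 8 (W1 CAS): counter=6 r=(5,5) succ=(2,1) retry=(1,0)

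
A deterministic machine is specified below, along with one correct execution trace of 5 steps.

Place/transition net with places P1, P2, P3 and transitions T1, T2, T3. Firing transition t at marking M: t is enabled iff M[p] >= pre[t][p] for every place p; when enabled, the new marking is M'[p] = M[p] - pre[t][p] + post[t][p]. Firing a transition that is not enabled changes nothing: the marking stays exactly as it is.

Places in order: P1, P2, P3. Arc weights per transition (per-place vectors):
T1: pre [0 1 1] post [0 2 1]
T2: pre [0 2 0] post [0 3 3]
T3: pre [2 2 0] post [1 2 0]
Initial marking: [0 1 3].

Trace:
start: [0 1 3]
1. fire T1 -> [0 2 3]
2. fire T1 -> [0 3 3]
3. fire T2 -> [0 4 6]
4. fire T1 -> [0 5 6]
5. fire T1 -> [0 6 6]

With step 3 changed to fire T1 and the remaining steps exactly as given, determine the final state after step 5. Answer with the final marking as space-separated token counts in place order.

(re-executing from step 3 with the substitution; state before step 3: [0 3 3])
3. fire T1 -> [0 4 3]
4. fire T1 -> [0 5 3]
5. fire T1 -> [0 6 3]

0 6 3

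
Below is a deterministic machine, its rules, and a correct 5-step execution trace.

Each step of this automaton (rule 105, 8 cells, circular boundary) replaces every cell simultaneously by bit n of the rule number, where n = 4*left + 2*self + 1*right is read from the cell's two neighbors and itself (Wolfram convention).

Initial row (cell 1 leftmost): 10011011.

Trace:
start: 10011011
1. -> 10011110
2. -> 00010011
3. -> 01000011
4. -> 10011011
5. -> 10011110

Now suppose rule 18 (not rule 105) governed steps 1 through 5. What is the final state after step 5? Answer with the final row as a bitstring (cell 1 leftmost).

00001001

(re-executing steps 1..5 under rule 18; state before step 1: 10011011)
1. -> 01100000
2. -> 10010000
3. -> 01101001
4. -> 00000110
5. -> 00001001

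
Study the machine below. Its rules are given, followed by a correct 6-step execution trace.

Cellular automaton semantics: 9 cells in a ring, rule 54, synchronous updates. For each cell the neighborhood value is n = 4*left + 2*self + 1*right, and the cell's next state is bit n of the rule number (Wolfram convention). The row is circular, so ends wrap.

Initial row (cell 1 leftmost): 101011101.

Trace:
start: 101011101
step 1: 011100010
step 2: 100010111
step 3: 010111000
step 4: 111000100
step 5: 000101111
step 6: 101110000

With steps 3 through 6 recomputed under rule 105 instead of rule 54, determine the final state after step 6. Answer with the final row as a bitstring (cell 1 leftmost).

010011110

(re-executing steps 3..6 under rule 105; state before step 3: 100010111)
step 3: 101001100
step 4: 010001100
step 5: 000101101
step 6: 010011110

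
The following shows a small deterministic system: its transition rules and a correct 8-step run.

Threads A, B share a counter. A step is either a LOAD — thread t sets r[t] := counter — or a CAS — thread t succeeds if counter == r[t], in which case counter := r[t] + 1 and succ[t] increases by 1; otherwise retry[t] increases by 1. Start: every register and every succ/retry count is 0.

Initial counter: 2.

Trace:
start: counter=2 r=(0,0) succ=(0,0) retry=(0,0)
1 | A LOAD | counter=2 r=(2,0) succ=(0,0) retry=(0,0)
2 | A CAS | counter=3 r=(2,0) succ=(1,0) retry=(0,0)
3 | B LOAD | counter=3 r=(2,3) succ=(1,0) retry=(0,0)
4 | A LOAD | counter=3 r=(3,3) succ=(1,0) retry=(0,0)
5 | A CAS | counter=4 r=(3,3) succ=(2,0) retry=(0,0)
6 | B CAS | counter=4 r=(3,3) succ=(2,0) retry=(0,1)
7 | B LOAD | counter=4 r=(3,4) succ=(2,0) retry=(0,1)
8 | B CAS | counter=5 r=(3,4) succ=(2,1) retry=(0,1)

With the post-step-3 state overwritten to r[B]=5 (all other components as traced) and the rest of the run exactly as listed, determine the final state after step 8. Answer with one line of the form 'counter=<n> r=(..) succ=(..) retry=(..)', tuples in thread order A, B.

counter=5 r=(3,4) succ=(2,1) retry=(0,1)

state after step 3 := counter=3 r=(2,5) succ=(1,0) retry=(0,0)
4 | A LOAD | counter=3 r=(3,5) succ=(1,0) retry=(0,0)
5 | A CAS | counter=4 r=(3,5) succ=(2,0) retry=(0,0)
6 | B CAS | counter=4 r=(3,5) succ=(2,0) retry=(0,1)
7 | B LOAD | counter=4 r=(3,4) succ=(2,0) retry=(0,1)
8 | B CAS | counter=5 r=(3,4) succ=(2,1) retry=(0,1)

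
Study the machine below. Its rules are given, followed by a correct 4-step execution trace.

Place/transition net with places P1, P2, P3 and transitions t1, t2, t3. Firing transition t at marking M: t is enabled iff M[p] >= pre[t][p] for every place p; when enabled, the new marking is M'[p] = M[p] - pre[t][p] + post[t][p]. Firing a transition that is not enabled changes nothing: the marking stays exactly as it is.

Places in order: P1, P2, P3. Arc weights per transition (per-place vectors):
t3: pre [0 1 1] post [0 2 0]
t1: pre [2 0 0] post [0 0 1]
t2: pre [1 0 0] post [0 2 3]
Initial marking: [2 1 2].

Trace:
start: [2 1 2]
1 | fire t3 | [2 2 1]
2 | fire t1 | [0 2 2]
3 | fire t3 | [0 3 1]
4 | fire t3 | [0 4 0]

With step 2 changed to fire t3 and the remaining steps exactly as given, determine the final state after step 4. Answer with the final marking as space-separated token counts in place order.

2 3 0

(re-executing from step 2 with the substitution; state before step 2: [2 2 1])
2 | fire t3 | [2 3 0]
3 | fire t3 | [2 3 0]
4 | fire t3 | [2 3 0]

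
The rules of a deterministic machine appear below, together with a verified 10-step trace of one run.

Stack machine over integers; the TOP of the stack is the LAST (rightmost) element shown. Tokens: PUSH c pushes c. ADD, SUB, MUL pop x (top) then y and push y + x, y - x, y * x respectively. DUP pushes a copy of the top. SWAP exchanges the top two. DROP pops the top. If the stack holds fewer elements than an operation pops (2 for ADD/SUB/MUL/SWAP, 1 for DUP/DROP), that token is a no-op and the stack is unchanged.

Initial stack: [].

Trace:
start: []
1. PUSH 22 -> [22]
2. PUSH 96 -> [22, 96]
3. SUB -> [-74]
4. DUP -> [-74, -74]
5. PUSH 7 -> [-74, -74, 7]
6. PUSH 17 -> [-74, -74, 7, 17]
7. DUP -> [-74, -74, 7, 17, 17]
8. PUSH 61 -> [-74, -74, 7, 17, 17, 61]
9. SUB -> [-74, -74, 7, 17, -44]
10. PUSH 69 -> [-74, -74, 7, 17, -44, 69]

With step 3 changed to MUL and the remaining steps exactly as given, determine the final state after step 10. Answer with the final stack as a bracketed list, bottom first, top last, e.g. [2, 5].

(re-executing from step 3 with the substitution; state before step 3: [22, 96])
3. MUL -> [2112]
4. DUP -> [2112, 2112]
5. PUSH 7 -> [2112, 2112, 7]
6. PUSH 17 -> [2112, 2112, 7, 17]
7. DUP -> [2112, 2112, 7, 17, 17]
8. PUSH 61 -> [2112, 2112, 7, 17, 17, 61]
9. SUB -> [2112, 2112, 7, 17, -44]
10. PUSH 69 -> [2112, 2112, 7, 17, -44, 69]

[2112, 2112, 7, 17, -44, 69]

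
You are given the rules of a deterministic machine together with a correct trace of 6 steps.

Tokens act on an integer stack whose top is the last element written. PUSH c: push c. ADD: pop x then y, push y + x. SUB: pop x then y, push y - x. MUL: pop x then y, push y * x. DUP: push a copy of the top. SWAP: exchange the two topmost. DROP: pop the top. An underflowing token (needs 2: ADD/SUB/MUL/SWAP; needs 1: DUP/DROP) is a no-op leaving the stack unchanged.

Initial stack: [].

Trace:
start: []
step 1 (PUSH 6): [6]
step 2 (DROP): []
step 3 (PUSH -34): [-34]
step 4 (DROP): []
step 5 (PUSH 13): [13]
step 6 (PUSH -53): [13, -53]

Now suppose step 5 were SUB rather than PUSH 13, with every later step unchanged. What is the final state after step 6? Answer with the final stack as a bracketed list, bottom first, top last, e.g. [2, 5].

(re-executing from step 5 with the substitution; state before step 5: [])
step 5 (SUB): []
step 6 (PUSH -53): [-53]

[-53]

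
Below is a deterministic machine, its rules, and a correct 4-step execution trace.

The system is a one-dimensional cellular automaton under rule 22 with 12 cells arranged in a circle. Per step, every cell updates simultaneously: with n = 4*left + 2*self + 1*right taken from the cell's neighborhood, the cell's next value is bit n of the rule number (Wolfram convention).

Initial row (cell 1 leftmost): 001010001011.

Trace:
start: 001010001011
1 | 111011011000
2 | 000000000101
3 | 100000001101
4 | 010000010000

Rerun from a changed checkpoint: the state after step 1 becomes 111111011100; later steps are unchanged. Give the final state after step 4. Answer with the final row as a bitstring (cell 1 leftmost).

110000001111

state after step 1 := 111111011100
2 | 000000000011
3 | 100000000100
4 | 110000001111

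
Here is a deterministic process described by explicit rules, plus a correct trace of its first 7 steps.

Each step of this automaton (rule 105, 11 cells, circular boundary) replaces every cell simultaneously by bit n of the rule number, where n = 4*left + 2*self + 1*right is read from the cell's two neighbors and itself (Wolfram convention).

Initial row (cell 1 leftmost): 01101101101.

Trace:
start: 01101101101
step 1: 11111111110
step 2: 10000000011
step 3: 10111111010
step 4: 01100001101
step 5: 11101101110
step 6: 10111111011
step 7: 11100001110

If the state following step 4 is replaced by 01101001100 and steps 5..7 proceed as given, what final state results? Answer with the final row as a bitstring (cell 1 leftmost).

11101011011

state after step 4 := 01101001100
step 5: 01110001101
step 6: 11010101110
step 7: 11101011011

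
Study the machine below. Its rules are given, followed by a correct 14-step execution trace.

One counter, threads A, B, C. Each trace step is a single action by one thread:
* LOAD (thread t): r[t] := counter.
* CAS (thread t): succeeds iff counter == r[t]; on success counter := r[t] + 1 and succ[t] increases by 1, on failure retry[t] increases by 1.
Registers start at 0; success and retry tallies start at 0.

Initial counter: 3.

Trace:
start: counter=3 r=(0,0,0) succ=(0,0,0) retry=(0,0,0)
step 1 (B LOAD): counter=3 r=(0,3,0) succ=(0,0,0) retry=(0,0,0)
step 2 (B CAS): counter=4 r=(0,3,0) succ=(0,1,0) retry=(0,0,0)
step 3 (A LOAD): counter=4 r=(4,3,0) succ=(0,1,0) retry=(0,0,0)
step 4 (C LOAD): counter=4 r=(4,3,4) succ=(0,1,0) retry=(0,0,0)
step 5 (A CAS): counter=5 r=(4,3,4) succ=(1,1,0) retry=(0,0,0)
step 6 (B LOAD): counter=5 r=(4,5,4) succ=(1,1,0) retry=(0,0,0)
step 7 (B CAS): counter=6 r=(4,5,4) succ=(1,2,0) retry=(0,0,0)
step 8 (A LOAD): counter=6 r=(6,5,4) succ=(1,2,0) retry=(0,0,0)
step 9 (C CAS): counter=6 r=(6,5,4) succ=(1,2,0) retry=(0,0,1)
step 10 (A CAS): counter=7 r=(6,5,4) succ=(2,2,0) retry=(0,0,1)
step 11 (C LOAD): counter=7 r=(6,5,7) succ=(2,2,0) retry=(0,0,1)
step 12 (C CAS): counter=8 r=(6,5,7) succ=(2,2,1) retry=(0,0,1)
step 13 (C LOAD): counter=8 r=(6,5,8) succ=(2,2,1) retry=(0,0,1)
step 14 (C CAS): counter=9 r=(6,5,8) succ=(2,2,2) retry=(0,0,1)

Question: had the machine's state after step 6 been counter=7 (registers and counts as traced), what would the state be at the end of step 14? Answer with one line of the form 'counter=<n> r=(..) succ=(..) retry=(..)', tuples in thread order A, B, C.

counter=10 r=(7,5,9) succ=(2,1,2) retry=(0,1,1)

state after step 6 := counter=7 r=(4,5,4) succ=(1,1,0) retry=(0,0,0)
step 7 (B CAS): counter=7 r=(4,5,4) succ=(1,1,0) retry=(0,1,0)
step 8 (A LOAD): counter=7 r=(7,5,4) succ=(1,1,0) retry=(0,1,0)
step 9 (C CAS): counter=7 r=(7,5,4) succ=(1,1,0) retry=(0,1,1)
step 10 (A CAS): counter=8 r=(7,5,4) succ=(2,1,0) retry=(0,1,1)
step 11 (C LOAD): counter=8 r=(7,5,8) succ=(2,1,0) retry=(0,1,1)
step 12 (C CAS): counter=9 r=(7,5,8) succ=(2,1,1) retry=(0,1,1)
step 13 (C LOAD): counter=9 r=(7,5,9) succ=(2,1,1) retry=(0,1,1)
step 14 (C CAS): counter=10 r=(7,5,9) succ=(2,1,2) retry=(0,1,1)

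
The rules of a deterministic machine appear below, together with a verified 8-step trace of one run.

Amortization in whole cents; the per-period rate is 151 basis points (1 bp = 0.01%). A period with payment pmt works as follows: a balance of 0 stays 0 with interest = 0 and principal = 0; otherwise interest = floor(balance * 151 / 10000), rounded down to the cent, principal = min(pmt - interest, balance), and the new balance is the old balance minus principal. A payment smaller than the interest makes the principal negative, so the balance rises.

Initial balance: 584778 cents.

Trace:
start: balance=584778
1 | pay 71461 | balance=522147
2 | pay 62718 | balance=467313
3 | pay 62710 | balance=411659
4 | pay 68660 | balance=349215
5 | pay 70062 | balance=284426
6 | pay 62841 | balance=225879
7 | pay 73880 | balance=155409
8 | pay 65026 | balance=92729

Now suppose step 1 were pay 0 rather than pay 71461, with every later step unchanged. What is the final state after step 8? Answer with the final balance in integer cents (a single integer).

172093

(re-executing from step 1 with the substitution; state before step 1: balance=584778)
1 | pay 0 | balance=593608
2 | pay 62718 | balance=539853
3 | pay 62710 | balance=485294
4 | pay 68660 | balance=423961
5 | pay 70062 | balance=360300
6 | pay 62841 | balance=302899
7 | pay 73880 | balance=233592
8 | pay 65026 | balance=172093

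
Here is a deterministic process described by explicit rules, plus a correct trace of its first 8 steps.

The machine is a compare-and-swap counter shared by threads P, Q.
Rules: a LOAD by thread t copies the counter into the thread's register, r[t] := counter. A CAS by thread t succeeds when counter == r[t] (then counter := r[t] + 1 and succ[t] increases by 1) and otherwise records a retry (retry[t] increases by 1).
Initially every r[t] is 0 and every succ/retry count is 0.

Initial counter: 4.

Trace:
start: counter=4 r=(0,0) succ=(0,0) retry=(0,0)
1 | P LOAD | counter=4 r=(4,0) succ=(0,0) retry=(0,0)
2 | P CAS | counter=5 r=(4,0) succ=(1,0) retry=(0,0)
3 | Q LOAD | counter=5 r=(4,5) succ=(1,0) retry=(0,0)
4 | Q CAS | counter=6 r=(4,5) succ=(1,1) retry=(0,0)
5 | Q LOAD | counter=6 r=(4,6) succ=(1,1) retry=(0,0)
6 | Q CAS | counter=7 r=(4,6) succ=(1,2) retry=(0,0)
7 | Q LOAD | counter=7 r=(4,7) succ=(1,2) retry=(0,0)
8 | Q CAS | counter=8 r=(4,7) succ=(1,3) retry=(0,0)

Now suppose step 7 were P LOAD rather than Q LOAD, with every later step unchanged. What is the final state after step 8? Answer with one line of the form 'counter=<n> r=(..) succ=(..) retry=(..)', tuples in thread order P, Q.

counter=7 r=(7,6) succ=(1,2) retry=(0,1)

(re-executing from step 7 with the substitution; state before step 7: counter=7 r=(4,6) succ=(1,2) retry=(0,0))
7 | P LOAD | counter=7 r=(7,6) succ=(1,2) retry=(0,0)
8 | Q CAS | counter=7 r=(7,6) succ=(1,2) retry=(0,1)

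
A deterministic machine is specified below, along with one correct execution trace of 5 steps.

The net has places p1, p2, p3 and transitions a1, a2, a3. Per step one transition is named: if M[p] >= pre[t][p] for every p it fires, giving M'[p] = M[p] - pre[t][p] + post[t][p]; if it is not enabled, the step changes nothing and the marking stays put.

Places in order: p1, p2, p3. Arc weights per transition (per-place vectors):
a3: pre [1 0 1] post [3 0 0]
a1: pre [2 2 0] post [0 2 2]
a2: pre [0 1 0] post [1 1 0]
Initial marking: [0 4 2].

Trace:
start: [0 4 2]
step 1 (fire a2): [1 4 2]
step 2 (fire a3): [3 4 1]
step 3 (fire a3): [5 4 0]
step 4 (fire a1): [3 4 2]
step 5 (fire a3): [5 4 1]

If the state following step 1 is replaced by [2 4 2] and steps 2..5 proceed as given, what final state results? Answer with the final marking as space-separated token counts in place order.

6 4 1

state after step 1 := [2 4 2]
step 2 (fire a3): [4 4 1]
step 3 (fire a3): [6 4 0]
step 4 (fire a1): [4 4 2]
step 5 (fire a3): [6 4 1]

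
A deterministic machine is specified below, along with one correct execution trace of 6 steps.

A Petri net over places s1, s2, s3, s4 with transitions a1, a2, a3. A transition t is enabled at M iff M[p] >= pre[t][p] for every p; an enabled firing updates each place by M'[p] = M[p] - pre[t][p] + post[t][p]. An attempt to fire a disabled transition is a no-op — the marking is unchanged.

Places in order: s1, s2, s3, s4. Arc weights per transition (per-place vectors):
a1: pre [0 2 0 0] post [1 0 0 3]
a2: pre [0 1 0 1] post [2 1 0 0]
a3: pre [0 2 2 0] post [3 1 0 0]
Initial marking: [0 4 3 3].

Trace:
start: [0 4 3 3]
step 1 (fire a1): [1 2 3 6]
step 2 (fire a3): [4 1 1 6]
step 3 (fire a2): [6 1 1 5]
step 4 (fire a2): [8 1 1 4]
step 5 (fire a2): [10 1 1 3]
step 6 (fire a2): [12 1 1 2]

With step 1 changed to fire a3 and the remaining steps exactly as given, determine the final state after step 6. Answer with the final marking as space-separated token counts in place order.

9 3 1 0

(re-executing from step 1 with the substitution; state before step 1: [0 4 3 3])
step 1 (fire a3): [3 3 1 3]
step 2 (fire a3): [3 3 1 3]
step 3 (fire a2): [5 3 1 2]
step 4 (fire a2): [7 3 1 1]
step 5 (fire a2): [9 3 1 0]
step 6 (fire a2): [9 3 1 0]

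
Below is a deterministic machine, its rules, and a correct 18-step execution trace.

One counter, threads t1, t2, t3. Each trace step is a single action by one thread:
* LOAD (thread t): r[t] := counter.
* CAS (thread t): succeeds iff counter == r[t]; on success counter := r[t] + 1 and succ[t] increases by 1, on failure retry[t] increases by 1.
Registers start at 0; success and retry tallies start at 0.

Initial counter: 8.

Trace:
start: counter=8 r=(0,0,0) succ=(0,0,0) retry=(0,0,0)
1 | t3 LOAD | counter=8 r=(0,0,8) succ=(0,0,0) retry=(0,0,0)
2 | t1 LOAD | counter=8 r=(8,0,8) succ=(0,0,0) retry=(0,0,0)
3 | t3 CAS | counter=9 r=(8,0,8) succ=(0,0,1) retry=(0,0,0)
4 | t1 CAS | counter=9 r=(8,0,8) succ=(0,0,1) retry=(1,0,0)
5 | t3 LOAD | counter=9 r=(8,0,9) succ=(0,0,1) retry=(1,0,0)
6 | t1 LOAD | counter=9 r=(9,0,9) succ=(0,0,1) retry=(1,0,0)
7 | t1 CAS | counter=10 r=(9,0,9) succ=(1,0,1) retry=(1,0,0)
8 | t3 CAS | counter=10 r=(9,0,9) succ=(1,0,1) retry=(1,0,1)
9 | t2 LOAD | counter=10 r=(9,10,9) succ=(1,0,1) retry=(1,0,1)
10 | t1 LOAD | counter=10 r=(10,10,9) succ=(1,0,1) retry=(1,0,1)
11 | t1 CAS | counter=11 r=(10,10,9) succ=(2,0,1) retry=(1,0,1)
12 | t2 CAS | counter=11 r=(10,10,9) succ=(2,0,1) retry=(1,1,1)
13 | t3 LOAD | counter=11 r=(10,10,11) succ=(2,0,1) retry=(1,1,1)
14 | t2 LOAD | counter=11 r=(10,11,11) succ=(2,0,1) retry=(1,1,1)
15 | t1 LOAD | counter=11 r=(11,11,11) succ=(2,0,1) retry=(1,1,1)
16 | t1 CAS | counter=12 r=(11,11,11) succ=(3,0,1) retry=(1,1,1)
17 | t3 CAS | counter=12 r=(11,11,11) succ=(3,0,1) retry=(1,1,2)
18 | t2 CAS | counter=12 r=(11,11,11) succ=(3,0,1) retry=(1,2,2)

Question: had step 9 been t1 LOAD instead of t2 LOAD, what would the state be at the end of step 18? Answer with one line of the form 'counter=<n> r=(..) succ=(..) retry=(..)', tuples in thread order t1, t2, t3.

(re-executing from step 9 with the substitution; state before step 9: counter=10 r=(9,0,9) succ=(1,0,1) retry=(1,0,1))
9 | t1 LOAD | counter=10 r=(10,0,9) succ=(1,0,1) retry=(1,0,1)
10 | t1 LOAD | counter=10 r=(10,0,9) succ=(1,0,1) retry=(1,0,1)
11 | t1 CAS | counter=11 r=(10,0,9) succ=(2,0,1) retry=(1,0,1)
12 | t2 CAS | counter=11 r=(10,0,9) succ=(2,0,1) retry=(1,1,1)
13 | t3 LOAD | counter=11 r=(10,0,11) succ=(2,0,1) retry=(1,1,1)
14 | t2 LOAD | counter=11 r=(10,11,11) succ=(2,0,1) retry=(1,1,1)
15 | t1 LOAD | counter=11 r=(11,11,11) succ=(2,0,1) retry=(1,1,1)
16 | t1 CAS | counter=12 r=(11,11,11) succ=(3,0,1) retry=(1,1,1)
17 | t3 CAS | counter=12 r=(11,11,11) succ=(3,0,1) retry=(1,1,2)
18 | t2 CAS | counter=12 r=(11,11,11) succ=(3,0,1) retry=(1,2,2)

counter=12 r=(11,11,11) succ=(3,0,1) retry=(1,2,2)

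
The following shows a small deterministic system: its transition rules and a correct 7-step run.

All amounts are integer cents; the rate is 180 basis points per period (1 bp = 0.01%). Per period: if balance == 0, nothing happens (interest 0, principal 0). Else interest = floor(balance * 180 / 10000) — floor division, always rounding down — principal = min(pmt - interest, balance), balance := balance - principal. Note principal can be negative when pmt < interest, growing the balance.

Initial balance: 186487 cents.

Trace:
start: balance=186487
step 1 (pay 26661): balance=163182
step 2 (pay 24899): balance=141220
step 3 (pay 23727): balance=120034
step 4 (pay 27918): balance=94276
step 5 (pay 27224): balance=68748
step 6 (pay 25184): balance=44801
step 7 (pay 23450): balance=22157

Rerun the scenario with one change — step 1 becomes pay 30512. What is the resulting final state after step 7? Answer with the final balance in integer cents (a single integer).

(re-executing from step 1 with the substitution; state before step 1: balance=186487)
step 1 (pay 30512): balance=159331
step 2 (pay 24899): balance=137299
step 3 (pay 23727): balance=116043
step 4 (pay 27918): balance=90213
step 5 (pay 27224): balance=64612
step 6 (pay 25184): balance=40591
step 7 (pay 23450): balance=17871

17871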